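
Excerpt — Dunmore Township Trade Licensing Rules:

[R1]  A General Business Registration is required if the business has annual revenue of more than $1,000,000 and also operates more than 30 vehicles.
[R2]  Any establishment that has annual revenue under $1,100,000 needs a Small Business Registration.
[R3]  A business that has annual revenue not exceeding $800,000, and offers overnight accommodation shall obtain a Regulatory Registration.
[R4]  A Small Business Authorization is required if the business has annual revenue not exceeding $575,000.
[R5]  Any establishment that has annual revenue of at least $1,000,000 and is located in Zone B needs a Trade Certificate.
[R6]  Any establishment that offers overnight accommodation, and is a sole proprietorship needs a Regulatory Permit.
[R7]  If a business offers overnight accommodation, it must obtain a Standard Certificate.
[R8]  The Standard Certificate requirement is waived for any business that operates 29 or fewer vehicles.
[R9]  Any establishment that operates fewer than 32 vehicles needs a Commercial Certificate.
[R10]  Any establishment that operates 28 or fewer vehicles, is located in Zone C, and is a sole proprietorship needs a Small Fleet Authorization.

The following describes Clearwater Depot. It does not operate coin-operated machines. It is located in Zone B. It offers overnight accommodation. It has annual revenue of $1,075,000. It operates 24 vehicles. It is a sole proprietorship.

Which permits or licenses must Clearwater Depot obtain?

[R1] revenue $1,075,000 > $1,000,000; vehicles 24 ≤ 30 → General Business Registration not required.
[R2] revenue $1,075,000 < $1,100,000 → Small Business Registration required.
[R3] revenue $1,075,000 > $800,000; offers overnight accommodation → Regulatory Registration not required.
[R4] revenue $1,075,000 > $575,000 → Small Business Authorization not required.
[R5] revenue $1,075,000 ≥ $1,000,000; is located in Zone B → Trade Certificate required.
[R6] offers overnight accommodation; is a sole proprietorship → Regulatory Permit required.
[R7] offers overnight accommodation → Standard Certificate required.
[R8] vehicles 24 ≤ 29 → exempt from Standard Certificate.
[R9] vehicles 24 < 32 → Commercial Certificate required.
[R10] vehicles 24 ≤ 28; is located in Zone B (not: is located in Zone C); is a sole proprietorship → Small Fleet Authorization not required.

Commercial Certificate, Regulatory Permit, Small Business Registration, Trade Certificate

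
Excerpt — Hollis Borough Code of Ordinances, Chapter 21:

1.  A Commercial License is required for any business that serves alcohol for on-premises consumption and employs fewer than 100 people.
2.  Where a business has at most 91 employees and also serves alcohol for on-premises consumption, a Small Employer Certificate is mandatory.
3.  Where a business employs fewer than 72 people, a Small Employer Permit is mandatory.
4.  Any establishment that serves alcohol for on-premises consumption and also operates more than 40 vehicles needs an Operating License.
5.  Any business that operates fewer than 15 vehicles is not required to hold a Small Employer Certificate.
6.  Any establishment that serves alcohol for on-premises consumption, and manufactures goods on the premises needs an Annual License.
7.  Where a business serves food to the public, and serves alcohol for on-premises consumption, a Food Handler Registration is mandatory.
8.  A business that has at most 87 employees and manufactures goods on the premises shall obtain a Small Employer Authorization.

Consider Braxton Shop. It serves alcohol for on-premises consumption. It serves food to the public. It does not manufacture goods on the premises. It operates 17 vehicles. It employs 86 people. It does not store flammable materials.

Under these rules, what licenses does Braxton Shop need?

1. serves alcohol for on-premises consumption; employees 86 < 100 → Commercial License required.
2. employees 86 ≤ 91; serves alcohol for on-premises consumption → Small Employer Certificate required.
3. employees 86 ≥ 72 → Small Employer Permit not required.
4. serves alcohol for on-premises consumption; vehicles 17 ≤ 40 → Operating License not required.
5. vehicles 17 ≥ 15 → Small Employer Certificate exemption does not apply.
6. serves alcohol for on-premises consumption; does not manufacture goods on the premises → Annual License not required.
7. serves food to the public; serves alcohol for on-premises consumption → Food Handler Registration required.
8. employees 86 ≤ 87; does not manufacture goods on the premises → Small Employer Authorization not required.

Commercial License, Food Handler Registration, Small Employer Certificate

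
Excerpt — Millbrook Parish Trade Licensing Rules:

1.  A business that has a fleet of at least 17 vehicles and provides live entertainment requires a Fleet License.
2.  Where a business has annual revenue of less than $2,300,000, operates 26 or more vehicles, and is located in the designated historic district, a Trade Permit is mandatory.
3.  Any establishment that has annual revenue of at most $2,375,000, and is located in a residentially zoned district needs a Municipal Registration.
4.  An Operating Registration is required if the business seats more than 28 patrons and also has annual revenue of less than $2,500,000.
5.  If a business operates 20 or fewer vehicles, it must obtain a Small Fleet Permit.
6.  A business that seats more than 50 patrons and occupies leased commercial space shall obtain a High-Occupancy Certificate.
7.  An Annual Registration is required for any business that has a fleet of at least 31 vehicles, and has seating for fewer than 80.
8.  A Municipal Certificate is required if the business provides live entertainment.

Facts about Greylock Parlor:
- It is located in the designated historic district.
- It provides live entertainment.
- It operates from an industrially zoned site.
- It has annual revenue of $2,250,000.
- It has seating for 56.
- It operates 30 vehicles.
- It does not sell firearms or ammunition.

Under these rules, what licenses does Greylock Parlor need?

Fleet License, Municipal Certificate, Operating Registration, Trade Permit

1. vehicles 30 ≥ 17; provides live entertainment → Fleet License required.
2. revenue $2,250,000 < $2,300,000; vehicles 30 ≥ 26; is located in the designated historic district → Trade Permit required.
3. revenue $2,250,000 ≤ $2,375,000; is located in the designated historic district (not: is located in a residentially zoned district) → Municipal Registration not required.
4. seating 56 > 28; revenue $2,250,000 < $2,500,000 → Operating Registration required.
5. vehicles 30 > 20 → Small Fleet Permit not required.
6. seating 56 > 50; operates from an industrially zoned site (not: occupies leased commercial space) → High-Occupancy Certificate not required.
7. vehicles 30 < 31; seating 56 < 80 → Annual Registration not required.
8. provides live entertainment → Municipal Certificate required.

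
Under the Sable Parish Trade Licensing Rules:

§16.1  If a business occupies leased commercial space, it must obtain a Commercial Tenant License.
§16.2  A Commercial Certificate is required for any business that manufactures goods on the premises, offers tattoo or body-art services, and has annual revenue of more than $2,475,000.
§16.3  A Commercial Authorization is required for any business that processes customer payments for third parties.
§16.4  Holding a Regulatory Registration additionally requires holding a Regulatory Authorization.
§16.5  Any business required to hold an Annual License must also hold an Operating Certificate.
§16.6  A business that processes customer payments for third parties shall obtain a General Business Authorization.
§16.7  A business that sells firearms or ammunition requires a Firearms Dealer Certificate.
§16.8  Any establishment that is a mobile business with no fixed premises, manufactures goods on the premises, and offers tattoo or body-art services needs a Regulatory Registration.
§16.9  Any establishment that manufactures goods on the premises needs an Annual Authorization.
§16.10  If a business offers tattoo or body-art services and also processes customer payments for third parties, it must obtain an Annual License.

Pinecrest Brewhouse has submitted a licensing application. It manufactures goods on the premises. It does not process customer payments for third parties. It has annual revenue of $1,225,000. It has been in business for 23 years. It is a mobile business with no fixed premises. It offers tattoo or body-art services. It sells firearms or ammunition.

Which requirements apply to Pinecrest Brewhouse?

Annual Authorization, Firearms Dealer Certificate, Regulatory Authorization, Regulatory Registration

§16.1 is a mobile business with no fixed premises (not: occupies leased commercial space) → Commercial Tenant License not required.
§16.2 manufactures goods on the premises; offers tattoo or body-art services; revenue $1,225,000 ≤ $2,475,000 → Commercial Certificate not required.
§16.3 does not process customer payments for third parties → Commercial Authorization not required.
§16.4 Regulatory Registration is required → Regulatory Authorization also required.
§16.5 Annual License is not required → no effect.
§16.6 does not process customer payments for third parties → General Business Authorization not required.
§16.7 sells firearms or ammunition → Firearms Dealer Certificate required.
§16.8 is a mobile business with no fixed premises; manufactures goods on the premises; offers tattoo or body-art services → Regulatory Registration required.
§16.9 manufactures goods on the premises → Annual Authorization required.
§16.10 offers tattoo or body-art services; does not process customer payments for third parties → Annual License not required.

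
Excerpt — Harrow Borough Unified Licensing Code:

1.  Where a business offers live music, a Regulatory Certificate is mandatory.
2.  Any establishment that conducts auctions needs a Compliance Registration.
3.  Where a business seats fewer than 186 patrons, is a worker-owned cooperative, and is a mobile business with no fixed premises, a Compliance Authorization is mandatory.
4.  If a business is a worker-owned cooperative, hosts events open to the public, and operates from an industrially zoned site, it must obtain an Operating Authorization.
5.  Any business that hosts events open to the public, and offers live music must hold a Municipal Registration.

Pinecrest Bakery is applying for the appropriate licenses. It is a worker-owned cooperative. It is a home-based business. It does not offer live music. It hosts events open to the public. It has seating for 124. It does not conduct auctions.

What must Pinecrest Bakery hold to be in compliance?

None

1. does not offer live music → Regulatory Certificate not required.
2. does not conduct auctions → Compliance Registration not required.
3. seating 124 < 186; is a worker-owned cooperative; is a home-based business (not: is a mobile business with no fixed premises) → Compliance Authorization not required.
4. is a worker-owned cooperative; hosts events open to the public; is a home-based business (not: operates from an industrially zoned site) → Operating Authorization not required.
5. hosts events open to the public; does not offer live music → Municipal Registration not required.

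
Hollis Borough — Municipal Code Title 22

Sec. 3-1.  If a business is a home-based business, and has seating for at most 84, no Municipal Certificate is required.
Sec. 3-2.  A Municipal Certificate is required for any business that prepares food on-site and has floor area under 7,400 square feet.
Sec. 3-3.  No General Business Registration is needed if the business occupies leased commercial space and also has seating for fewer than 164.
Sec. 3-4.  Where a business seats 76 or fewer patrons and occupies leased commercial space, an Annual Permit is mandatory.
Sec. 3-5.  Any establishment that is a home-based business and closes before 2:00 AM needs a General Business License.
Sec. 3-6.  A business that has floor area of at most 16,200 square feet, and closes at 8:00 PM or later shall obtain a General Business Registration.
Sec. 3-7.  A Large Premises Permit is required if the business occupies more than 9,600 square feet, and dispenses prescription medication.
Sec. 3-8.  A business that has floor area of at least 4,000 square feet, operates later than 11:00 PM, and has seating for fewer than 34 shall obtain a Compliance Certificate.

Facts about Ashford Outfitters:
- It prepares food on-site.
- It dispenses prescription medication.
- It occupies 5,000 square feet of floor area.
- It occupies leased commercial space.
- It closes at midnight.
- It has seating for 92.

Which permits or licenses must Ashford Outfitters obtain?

Municipal Certificate

Sec. 3-1. occupies leased commercial space (not: is a home-based business); seating 92 > 84 → Municipal Certificate exemption does not apply.
Sec. 3-2. prepares food on-site; floor area 5,000 square feet < 7,400 square feet → Municipal Certificate required.
Sec. 3-3. occupies leased commercial space; seating 92 < 164 → exempt from General Business Registration.
Sec. 3-4. seating 92 > 76; occupies leased commercial space → Annual Permit not required.
Sec. 3-5. occupies leased commercial space (not: is a home-based business); closes midnight, at/before 2:00 AM → General Business License not required.
Sec. 3-6. floor area 5,000 square feet ≤ 16,200 square feet; closes midnight, after 8:00 PM → General Business Registration required.
Sec. 3-7. floor area 5,000 square feet ≤ 9,600 square feet; dispenses prescription medication → Large Premises Permit not required.
Sec. 3-8. floor area 5,000 square feet ≥ 4,000 square feet; closes midnight, after 11:00 PM; seating 92 ≥ 34 → Compliance Certificate not required.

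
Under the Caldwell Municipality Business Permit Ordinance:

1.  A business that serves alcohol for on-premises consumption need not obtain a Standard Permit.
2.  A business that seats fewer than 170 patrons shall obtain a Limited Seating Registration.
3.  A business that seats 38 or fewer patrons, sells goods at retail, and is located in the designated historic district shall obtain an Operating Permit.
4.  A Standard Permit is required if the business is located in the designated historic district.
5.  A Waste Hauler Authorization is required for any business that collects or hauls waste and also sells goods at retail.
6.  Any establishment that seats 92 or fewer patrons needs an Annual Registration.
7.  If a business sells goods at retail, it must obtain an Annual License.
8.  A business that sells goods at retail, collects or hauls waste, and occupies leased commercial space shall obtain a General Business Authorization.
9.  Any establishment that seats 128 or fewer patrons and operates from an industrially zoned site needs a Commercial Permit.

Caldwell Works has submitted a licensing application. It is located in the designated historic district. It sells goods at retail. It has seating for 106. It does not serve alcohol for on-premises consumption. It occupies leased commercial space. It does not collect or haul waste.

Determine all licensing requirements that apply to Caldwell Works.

1. does not serve alcohol for on-premises consumption → Standard Permit exemption does not apply.
2. seating 106 < 170 → Limited Seating Registration required.
3. seating 106 > 38; sells goods at retail; is located in the designated historic district → Operating Permit not required.
4. is located in the designated historic district → Standard Permit required.
5. does not collect or haul waste; sells goods at retail → Waste Hauler Authorization not required.
6. seating 106 > 92 → Annual Registration not required.
7. sells goods at retail → Annual License required.
8. sells goods at retail; does not collect or haul waste; occupies leased commercial space → General Business Authorization not required.
9. seating 106 ≤ 128; occupies leased commercial space (not: operates from an industrially zoned site) → Commercial Permit not required.

Annual License, Limited Seating Registration, Standard Permit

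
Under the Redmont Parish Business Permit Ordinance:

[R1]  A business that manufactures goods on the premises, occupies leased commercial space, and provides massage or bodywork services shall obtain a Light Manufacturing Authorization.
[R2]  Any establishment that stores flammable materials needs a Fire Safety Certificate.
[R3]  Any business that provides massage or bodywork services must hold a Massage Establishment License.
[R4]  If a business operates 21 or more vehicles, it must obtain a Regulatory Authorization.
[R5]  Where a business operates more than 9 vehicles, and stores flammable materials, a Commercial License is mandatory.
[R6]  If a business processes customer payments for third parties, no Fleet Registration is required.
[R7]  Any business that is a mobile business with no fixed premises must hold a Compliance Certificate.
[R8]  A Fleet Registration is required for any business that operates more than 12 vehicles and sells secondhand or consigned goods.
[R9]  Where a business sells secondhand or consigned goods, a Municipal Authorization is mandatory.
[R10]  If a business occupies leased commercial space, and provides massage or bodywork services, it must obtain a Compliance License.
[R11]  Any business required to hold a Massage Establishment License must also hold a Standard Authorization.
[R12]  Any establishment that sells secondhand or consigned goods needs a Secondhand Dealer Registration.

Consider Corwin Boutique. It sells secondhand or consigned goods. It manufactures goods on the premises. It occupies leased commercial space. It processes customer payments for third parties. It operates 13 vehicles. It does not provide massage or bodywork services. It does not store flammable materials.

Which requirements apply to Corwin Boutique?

Municipal Authorization, Secondhand Dealer Registration

[R1] manufactures goods on the premises; occupies leased commercial space; does not provide massage or bodywork services → Light Manufacturing Authorization not required.
[R2] does not store flammable materials → Fire Safety Certificate not required.
[R3] does not provide massage or bodywork services → Massage Establishment License not required.
[R4] vehicles 13 < 21 → Regulatory Authorization not required.
[R5] vehicles 13 > 9; does not store flammable materials → Commercial License not required.
[R6] processes customer payments for third parties → exempt from Fleet Registration.
[R7] occupies leased commercial space (not: is a mobile business with no fixed premises) → Compliance Certificate not required.
[R8] vehicles 13 > 12; sells secondhand or consigned goods → Fleet Registration required.
[R9] sells secondhand or consigned goods → Municipal Authorization required.
[R10] occupies leased commercial space; does not provide massage or bodywork services → Compliance License not required.
[R11] Massage Establishment License is not required → no effect.
[R12] sells secondhand or consigned goods → Secondhand Dealer Registration required.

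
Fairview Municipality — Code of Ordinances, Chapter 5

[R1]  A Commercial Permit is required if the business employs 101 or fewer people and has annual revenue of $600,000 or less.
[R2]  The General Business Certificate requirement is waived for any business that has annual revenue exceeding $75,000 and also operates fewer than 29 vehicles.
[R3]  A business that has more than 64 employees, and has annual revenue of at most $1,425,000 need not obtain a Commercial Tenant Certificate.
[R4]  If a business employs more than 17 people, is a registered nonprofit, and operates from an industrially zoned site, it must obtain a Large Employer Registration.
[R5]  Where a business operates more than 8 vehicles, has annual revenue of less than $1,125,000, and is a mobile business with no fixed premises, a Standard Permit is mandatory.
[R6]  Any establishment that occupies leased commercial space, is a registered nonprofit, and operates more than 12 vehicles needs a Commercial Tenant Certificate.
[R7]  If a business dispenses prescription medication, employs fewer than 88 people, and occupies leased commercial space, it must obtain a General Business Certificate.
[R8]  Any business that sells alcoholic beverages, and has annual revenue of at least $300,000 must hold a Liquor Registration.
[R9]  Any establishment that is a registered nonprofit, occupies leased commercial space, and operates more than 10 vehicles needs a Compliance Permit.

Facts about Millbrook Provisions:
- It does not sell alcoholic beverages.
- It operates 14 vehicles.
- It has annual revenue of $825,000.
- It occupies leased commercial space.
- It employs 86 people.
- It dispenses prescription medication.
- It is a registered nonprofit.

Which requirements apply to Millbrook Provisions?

Compliance Permit

[R1] employees 86 ≤ 101; revenue $825,000 > $600,000 → Commercial Permit not required.
[R2] revenue $825,000 > $75,000; vehicles 14 < 29 → exempt from General Business Certificate.
[R3] employees 86 > 64; revenue $825,000 ≤ $1,425,000 → exempt from Commercial Tenant Certificate.
[R4] employees 86 > 17; is a registered nonprofit; occupies leased commercial space (not: operates from an industrially zoned site) → Large Employer Registration not required.
[R5] vehicles 14 > 8; revenue $825,000 < $1,125,000; occupies leased commercial space (not: is a mobile business with no fixed premises) → Standard Permit not required.
[R6] occupies leased commercial space; is a registered nonprofit; vehicles 14 > 12 → Commercial Tenant Certificate required.
[R7] dispenses prescription medication; employees 86 < 88; occupies leased commercial space → General Business Certificate required.
[R8] does not sell alcoholic beverages; revenue $825,000 ≥ $300,000 → Liquor Registration not required.
[R9] is a registered nonprofit; occupies leased commercial space; vehicles 14 > 10 → Compliance Permit required.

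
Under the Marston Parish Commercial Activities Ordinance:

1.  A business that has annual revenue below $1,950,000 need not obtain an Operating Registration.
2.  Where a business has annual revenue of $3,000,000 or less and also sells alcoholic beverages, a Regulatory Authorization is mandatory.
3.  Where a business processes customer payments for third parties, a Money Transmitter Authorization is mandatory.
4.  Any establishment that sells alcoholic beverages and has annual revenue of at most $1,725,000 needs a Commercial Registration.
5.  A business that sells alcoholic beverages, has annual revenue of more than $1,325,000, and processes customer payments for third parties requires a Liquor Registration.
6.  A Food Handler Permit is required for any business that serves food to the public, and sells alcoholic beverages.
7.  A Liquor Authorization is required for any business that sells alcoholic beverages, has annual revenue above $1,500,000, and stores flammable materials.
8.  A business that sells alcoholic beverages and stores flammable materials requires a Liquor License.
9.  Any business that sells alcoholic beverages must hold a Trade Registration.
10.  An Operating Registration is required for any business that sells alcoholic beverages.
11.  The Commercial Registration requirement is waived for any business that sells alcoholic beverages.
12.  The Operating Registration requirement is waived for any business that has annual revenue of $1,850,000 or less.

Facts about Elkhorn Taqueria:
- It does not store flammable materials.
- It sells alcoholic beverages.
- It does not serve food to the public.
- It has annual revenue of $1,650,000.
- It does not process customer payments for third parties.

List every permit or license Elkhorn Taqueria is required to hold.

1. revenue $1,650,000 < $1,950,000 → exempt from Operating Registration.
2. revenue $1,650,000 ≤ $3,000,000; sells alcoholic beverages → Regulatory Authorization required.
3. does not process customer payments for third parties → Money Transmitter Authorization not required.
4. sells alcoholic beverages; revenue $1,650,000 ≤ $1,725,000 → Commercial Registration required.
5. sells alcoholic beverages; revenue $1,650,000 > $1,325,000; does not process customer payments for third parties → Liquor Registration not required.
6. does not serve food to the public; sells alcoholic beverages → Food Handler Permit not required.
7. sells alcoholic beverages; revenue $1,650,000 > $1,500,000; does not store flammable materials → Liquor Authorization not required.
8. sells alcoholic beverages; does not store flammable materials → Liquor License not required.
9. sells alcoholic beverages → Trade Registration required.
10. sells alcoholic beverages → Operating Registration required.
11. sells alcoholic beverages → exempt from Commercial Registration.
12. revenue $1,650,000 ≤ $1,850,000 → exempt from Operating Registration.

Regulatory Authorization, Trade Registration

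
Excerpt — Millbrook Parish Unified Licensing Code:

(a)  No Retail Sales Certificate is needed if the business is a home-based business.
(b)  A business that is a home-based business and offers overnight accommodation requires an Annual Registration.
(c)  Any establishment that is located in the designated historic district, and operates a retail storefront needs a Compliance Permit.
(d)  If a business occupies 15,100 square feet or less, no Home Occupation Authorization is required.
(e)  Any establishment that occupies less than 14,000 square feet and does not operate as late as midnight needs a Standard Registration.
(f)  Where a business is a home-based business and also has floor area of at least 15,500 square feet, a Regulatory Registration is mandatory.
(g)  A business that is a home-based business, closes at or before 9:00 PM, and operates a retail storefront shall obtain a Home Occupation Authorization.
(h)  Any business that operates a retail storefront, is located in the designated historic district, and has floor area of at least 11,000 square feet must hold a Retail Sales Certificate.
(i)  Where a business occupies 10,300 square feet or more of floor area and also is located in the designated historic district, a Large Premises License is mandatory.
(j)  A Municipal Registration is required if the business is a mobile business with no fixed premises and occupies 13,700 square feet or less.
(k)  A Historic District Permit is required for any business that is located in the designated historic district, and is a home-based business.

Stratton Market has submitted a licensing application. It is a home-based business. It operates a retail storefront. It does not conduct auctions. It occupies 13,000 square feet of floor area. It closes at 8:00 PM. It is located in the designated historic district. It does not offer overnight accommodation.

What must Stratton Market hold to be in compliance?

Compliance Permit, Historic District Permit, Large Premises License, Standard Registration

(a) is a home-based business → exempt from Retail Sales Certificate.
(b) is a home-based business; does not offer overnight accommodation → Annual Registration not required.
(c) is located in the designated historic district; operates a retail storefront → Compliance Permit required.
(d) floor area 13,000 square feet ≤ 15,100 square feet → exempt from Home Occupation Authorization.
(e) floor area 13,000 square feet < 14,000 square feet; closes 8:00 PM, at/before midnight → Standard Registration required.
(f) is a home-based business; floor area 13,000 square feet < 15,500 square feet → Regulatory Registration not required.
(g) is a home-based business; closes 8:00 PM, at/before 9:00 PM; operates a retail storefront → Home Occupation Authorization required.
(h) operates a retail storefront; is located in the designated historic district; floor area 13,000 square feet ≥ 11,000 square feet → Retail Sales Certificate required.
(i) floor area 13,000 square feet ≥ 10,300 square feet; is located in the designated historic district → Large Premises License required.
(j) is a home-based business (not: is a mobile business with no fixed premises); floor area 13,000 square feet ≤ 13,700 square feet → Municipal Registration not required.
(k) is located in the designated historic district; is a home-based business → Historic District Permit required.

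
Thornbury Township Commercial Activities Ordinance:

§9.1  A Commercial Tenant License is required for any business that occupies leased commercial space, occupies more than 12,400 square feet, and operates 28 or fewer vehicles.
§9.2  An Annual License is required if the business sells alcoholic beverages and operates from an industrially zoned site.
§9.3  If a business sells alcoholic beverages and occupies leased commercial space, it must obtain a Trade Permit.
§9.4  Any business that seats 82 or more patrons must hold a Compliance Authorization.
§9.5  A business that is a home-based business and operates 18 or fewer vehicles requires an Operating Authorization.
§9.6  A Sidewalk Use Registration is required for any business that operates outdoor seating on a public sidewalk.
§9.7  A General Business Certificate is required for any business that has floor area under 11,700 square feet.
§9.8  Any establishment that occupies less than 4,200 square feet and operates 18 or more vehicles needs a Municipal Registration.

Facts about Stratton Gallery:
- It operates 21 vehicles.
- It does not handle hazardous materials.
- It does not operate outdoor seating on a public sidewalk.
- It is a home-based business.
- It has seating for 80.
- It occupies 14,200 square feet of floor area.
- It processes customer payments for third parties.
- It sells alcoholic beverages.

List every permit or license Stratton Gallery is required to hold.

§9.1 is a home-based business (not: occupies leased commercial space); floor area 14,200 square feet > 12,400 square feet; vehicles 21 ≤ 28 → Commercial Tenant License not required.
§9.2 sells alcoholic beverages; is a home-based business (not: operates from an industrially zoned site) → Annual License not required.
§9.3 sells alcoholic beverages; is a home-based business (not: occupies leased commercial space) → Trade Permit not required.
§9.4 seating 80 < 82 → Compliance Authorization not required.
§9.5 is a home-based business; vehicles 21 > 18 → Operating Authorization not required.
§9.6 does not operate outdoor seating on a public sidewalk → Sidewalk Use Registration not required.
§9.7 floor area 14,200 square feet ≥ 11,700 square feet → General Business Certificate not required.
§9.8 floor area 14,200 square feet ≥ 4,200 square feet; vehicles 21 ≥ 18 → Municipal Registration not required.

None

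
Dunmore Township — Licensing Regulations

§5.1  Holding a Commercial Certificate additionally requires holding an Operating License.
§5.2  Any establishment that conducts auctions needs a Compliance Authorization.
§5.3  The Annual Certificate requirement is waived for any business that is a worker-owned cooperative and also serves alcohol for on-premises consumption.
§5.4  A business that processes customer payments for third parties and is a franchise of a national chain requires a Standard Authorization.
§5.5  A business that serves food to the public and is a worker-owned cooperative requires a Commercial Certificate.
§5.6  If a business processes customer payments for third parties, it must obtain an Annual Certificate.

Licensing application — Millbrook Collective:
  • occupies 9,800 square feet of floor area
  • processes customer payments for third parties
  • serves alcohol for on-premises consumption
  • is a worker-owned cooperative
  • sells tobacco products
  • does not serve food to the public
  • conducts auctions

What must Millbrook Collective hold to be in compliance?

Compliance Authorization

§5.1 Commercial Certificate is not required → no effect.
§5.2 conducts auctions → Compliance Authorization required.
§5.3 is a worker-owned cooperative; serves alcohol for on-premises consumption → exempt from Annual Certificate.
§5.4 processes customer payments for third parties; is a worker-owned cooperative (not: is a franchise of a national chain) → Standard Authorization not required.
§5.5 does not serve food to the public; is a worker-owned cooperative → Commercial Certificate not required.
§5.6 processes customer payments for third parties → Annual Certificate required.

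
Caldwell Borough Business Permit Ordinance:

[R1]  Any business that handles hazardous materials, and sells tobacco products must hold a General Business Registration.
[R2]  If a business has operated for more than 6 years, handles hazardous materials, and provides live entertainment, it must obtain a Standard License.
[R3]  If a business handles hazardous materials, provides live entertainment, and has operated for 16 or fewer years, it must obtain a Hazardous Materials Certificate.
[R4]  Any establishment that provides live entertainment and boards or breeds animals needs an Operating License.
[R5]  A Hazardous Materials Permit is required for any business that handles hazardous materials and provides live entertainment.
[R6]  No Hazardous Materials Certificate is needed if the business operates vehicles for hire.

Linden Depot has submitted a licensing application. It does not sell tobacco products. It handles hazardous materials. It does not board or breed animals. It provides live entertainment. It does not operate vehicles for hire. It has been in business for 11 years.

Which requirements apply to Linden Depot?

Hazardous Materials Certificate, Hazardous Materials Permit, Standard License

[R1] handles hazardous materials; does not sell tobacco products → General Business Registration not required.
[R2] years in business 11 > 6; handles hazardous materials; provides live entertainment → Standard License required.
[R3] handles hazardous materials; provides live entertainment; years in business 11 ≤ 16 → Hazardous Materials Certificate required.
[R4] provides live entertainment; does not board or breed animals → Operating License not required.
[R5] handles hazardous materials; provides live entertainment → Hazardous Materials Permit required.
[R6] does not operate vehicles for hire → Hazardous Materials Certificate exemption does not apply.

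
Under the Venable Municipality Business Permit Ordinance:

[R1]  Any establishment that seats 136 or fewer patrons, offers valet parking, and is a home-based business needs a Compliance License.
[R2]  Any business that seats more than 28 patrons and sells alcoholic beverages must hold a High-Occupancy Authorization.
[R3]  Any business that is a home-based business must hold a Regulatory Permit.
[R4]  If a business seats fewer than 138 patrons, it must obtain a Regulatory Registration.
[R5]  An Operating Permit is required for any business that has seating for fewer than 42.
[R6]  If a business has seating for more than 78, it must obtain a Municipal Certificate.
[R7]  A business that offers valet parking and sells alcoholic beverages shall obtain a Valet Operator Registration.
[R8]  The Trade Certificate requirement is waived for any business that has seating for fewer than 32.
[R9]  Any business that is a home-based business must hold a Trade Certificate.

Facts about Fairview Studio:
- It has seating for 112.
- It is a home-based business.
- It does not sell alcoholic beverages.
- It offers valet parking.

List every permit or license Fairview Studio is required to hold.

[R1] seating 112 ≤ 136; offers valet parking; is a home-based business → Compliance License required.
[R2] seating 112 > 28; does not sell alcoholic beverages → High-Occupancy Authorization not required.
[R3] is a home-based business → Regulatory Permit required.
[R4] seating 112 < 138 → Regulatory Registration required.
[R5] seating 112 ≥ 42 → Operating Permit not required.
[R6] seating 112 > 78 → Municipal Certificate required.
[R7] offers valet parking; does not sell alcoholic beverages → Valet Operator Registration not required.
[R8] seating 112 ≥ 32 → Trade Certificate exemption does not apply.
[R9] is a home-based business → Trade Certificate required.

Compliance License, Municipal Certificate, Regulatory Permit, Regulatory Registration, Trade Certificate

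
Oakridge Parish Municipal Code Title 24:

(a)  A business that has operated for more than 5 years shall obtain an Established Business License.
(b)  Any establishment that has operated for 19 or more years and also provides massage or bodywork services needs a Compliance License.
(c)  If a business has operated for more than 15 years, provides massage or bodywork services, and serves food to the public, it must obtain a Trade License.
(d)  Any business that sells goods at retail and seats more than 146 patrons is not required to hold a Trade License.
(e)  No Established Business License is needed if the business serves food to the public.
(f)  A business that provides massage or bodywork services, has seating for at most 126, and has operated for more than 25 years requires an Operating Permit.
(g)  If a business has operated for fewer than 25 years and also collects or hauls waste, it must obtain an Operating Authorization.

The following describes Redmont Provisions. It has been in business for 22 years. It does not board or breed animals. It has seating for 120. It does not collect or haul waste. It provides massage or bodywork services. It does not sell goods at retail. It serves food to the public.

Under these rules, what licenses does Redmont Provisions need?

Compliance License, Trade License

(a) years in business 22 > 5 → Established Business License required.
(b) years in business 22 ≥ 19; provides massage or bodywork services → Compliance License required.
(c) years in business 22 > 15; provides massage or bodywork services; serves food to the public → Trade License required.
(d) does not sell goods at retail; seating 120 ≤ 146 → Trade License exemption does not apply.
(e) serves food to the public → exempt from Established Business License.
(f) provides massage or bodywork services; seating 120 ≤ 126; years in business 22 ≤ 25 → Operating Permit not required.
(g) years in business 22 < 25; does not collect or haul waste → Operating Authorization not required.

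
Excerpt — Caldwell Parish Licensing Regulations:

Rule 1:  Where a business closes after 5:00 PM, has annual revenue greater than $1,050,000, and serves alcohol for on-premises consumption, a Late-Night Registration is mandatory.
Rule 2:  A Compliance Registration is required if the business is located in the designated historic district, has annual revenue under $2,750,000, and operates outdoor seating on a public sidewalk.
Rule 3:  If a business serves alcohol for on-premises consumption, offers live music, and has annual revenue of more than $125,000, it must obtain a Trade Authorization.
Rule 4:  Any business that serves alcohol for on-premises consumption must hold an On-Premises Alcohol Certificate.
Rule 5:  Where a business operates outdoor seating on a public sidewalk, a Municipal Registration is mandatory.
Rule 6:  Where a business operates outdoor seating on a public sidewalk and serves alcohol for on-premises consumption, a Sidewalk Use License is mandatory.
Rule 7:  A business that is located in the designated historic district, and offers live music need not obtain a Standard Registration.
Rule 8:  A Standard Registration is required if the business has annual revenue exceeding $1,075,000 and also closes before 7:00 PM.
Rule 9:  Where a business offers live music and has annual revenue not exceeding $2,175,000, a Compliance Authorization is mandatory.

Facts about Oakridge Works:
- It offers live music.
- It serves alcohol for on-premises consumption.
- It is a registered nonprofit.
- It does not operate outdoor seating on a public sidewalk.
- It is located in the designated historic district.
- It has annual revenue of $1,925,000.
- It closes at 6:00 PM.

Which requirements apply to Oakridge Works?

Rule 1: closes 6:00 PM, after 5:00 PM; revenue $1,925,000 > $1,050,000; serves alcohol for on-premises consumption → Late-Night Registration required.
Rule 2: is located in the designated historic district; revenue $1,925,000 < $2,750,000; does not operate outdoor seating on a public sidewalk → Compliance Registration not required.
Rule 3: serves alcohol for on-premises consumption; offers live music; revenue $1,925,000 > $125,000 → Trade Authorization required.
Rule 4: serves alcohol for on-premises consumption → On-Premises Alcohol Certificate required.
Rule 5: does not operate outdoor seating on a public sidewalk → Municipal Registration not required.
Rule 6: does not operate outdoor seating on a public sidewalk; serves alcohol for on-premises consumption → Sidewalk Use License not required.
Rule 7: is located in the designated historic district; offers live music → exempt from Standard Registration.
Rule 8: revenue $1,925,000 > $1,075,000; closes 6:00 PM, at/before 7:00 PM → Standard Registration required.
Rule 9: offers live music; revenue $1,925,000 ≤ $2,175,000 → Compliance Authorization required.

Compliance Authorization, Late-Night Registration, On-Premises Alcohol Certificate, Trade Authorization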